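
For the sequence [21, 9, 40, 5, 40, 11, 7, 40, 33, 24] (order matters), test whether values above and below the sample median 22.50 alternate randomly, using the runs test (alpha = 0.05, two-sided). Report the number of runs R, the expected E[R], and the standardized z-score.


Step 1: Compute median = 22.50; label A = above, B = below.
Labels in order: BBABABBAAA  (n_A = 5, n_B = 5)
Step 2: Count runs R = 6.
Step 3: Under H0 (random ordering), E[R] = 2*n_A*n_B/(n_A+n_B) + 1 = 2*5*5/10 + 1 = 6.0000.
        Var[R] = 2*n_A*n_B*(2*n_A*n_B - n_A - n_B) / ((n_A+n_B)^2 * (n_A+n_B-1)) = 2000/900 = 2.2222.
        SD[R] = 1.4907.
Step 4: R = E[R], so z = 0 with no continuity correction.
Step 5: Two-sided p-value via normal approximation = 2*(1 - Phi(|z|)) = 1.000000.
Step 6: alpha = 0.05. fail to reject H0.

R = 6, z = 0.0000, p = 1.000000, fail to reject H0.


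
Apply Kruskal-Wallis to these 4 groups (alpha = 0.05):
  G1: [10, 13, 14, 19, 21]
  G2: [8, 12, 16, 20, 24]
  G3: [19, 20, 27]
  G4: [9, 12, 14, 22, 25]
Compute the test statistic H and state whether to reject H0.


Step 1: Combine all N = 18 observations and assign midranks.
sorted (value, group, rank): (8,G2,1), (9,G4,2), (10,G1,3), (12,G2,4.5), (12,G4,4.5), (13,G1,6), (14,G1,7.5), (14,G4,7.5), (16,G2,9), (19,G1,10.5), (19,G3,10.5), (20,G2,12.5), (20,G3,12.5), (21,G1,14), (22,G4,15), (24,G2,16), (25,G4,17), (27,G3,18)
Step 2: Sum ranks within each group.
R_1 = 41 (n_1 = 5)
R_2 = 43 (n_2 = 5)
R_3 = 41 (n_3 = 3)
R_4 = 46 (n_4 = 5)
Step 3: H = 12/(N(N+1)) * sum(R_i^2/n_i) - 3(N+1)
     = 12/(18*19) * (41^2/5 + 43^2/5 + 41^2/3 + 46^2/5) - 3*19
     = 0.035088 * 1689.53 - 57
     = 2.281871.
Step 4: Ties present; correction factor C = 1 - 24/(18^3 - 18) = 0.995872. Corrected H = 2.281871 / 0.995872 = 2.291330.
Step 5: Under H0, H ~ chi^2(3); p-value = 0.514184.
Step 6: alpha = 0.05. fail to reject H0.

H = 2.2913, df = 3, p = 0.514184, fail to reject H0.


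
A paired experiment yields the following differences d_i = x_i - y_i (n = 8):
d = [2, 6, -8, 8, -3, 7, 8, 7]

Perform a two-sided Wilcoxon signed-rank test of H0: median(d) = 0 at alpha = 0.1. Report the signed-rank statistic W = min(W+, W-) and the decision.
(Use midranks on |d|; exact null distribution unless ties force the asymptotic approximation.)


Step 1: Drop any zero differences (none here) and take |d_i|.
|d| = [2, 6, 8, 8, 3, 7, 8, 7]
Step 2: Midrank |d_i| (ties get averaged ranks).
ranks: |2|->1, |6|->3, |8|->7, |8|->7, |3|->2, |7|->4.5, |8|->7, |7|->4.5
Step 3: Attach original signs; sum ranks with positive sign and with negative sign.
W+ = 1 + 3 + 7 + 4.5 + 7 + 4.5 = 27
W- = 7 + 2 = 9
(Check: W+ + W- = 36 should equal n(n+1)/2 = 36.)
Step 4: Test statistic W = min(W+, W-) = 9.
Step 5: Ties in |d|, so use the tie-corrected normal approximation.
        E[W] = n(n+1)/4 = 8*9/4 = 18.
        Tie groups: |d|=7 (t=2), |d|=8 (t=3); sum(t^3 - t) = 30.
        Var[W] = n(n+1)(2n+1)/24 - sum(t^3-t)/48 = 1224/24 - 30/48 = 50.375.
        z = (W - E[W]) / sqrt(Var[W]) = (9 - 18) / 7.0975 = -1.2680.
        Two-sided p = 2*Phi(z) = 0.204782.
Step 6: alpha = 0.1. fail to reject H0.

W+ = 27, W- = 9, W = min = 9, p = 0.204782, fail to reject H0.


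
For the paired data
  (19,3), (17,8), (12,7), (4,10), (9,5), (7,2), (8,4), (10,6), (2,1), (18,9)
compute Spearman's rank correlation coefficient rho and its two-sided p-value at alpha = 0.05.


Step 1: Rank x and y separately (midranks; no ties here).
rank(x): 19->10, 17->8, 12->7, 4->2, 9->5, 7->3, 8->4, 10->6, 2->1, 18->9
rank(y): 3->3, 8->8, 7->7, 10->10, 5->5, 2->2, 4->4, 6->6, 1->1, 9->9
Step 2: d_i = R_x(i) - R_y(i); compute d_i^2.
  (10-3)^2=49, (8-8)^2=0, (7-7)^2=0, (2-10)^2=64, (5-5)^2=0, (3-2)^2=1, (4-4)^2=0, (6-6)^2=0, (1-1)^2=0, (9-9)^2=0
sum(d^2) = 114.
Step 3: rho = 1 - 6*114 / (10*(10^2 - 1)) = 1 - 684/990 = 0.309091.
Step 4: Under H0, t = rho * sqrt((n-2)/(1-rho^2)) = 0.9193 ~ t(8).
Step 5: Two-sided p-value from the t-distribution with 8 df = 0.384841.
Step 6: alpha = 0.05. fail to reject H0.

rho = 0.3091, p = 0.384841, fail to reject H0 at alpha = 0.05.


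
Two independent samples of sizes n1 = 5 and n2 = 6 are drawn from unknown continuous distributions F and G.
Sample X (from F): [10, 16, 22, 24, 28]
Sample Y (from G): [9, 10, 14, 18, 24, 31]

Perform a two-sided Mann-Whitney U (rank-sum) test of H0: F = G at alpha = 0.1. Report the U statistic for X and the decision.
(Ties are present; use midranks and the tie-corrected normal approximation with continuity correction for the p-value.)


Step 1: Combine and sort all 11 observations; assign midranks.
sorted (value, group): (9,Y), (10,X), (10,Y), (14,Y), (16,X), (18,Y), (22,X), (24,X), (24,Y), (28,X), (31,Y)
ranks: 9->1, 10->2.5, 10->2.5, 14->4, 16->5, 18->6, 22->7, 24->8.5, 24->8.5, 28->10, 31->11
Step 2: Rank sum for X: R1 = 2.5 + 5 + 7 + 8.5 + 10 = 33.
Step 3: U_X = R1 - n1(n1+1)/2 = 33 - 5*6/2 = 33 - 15 = 18.
       U_Y = n1*n2 - U_X = 30 - 18 = 12.
Step 4: Ties are present, so use the tie-corrected normal approximation (with continuity correction) for the p-value.
Step 5: p-value = 0.646576; compare to alpha = 0.1. fail to reject H0.

U_X = 18, p = 0.646576, fail to reject H0 at alpha = 0.1.


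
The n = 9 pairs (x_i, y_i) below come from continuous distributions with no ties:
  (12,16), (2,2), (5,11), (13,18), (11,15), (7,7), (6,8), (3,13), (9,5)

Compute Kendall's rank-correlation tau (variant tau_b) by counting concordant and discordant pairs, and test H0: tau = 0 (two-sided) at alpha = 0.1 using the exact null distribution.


Step 1: Enumerate the 36 unordered pairs (i,j) with i<j and classify each by sign(x_j-x_i) * sign(y_j-y_i).
  (1,2):dx=-10,dy=-14->C; (1,3):dx=-7,dy=-5->C; (1,4):dx=+1,dy=+2->C; (1,5):dx=-1,dy=-1->C
  (1,6):dx=-5,dy=-9->C; (1,7):dx=-6,dy=-8->C; (1,8):dx=-9,dy=-3->C; (1,9):dx=-3,dy=-11->C
  (2,3):dx=+3,dy=+9->C; (2,4):dx=+11,dy=+16->C; (2,5):dx=+9,dy=+13->C; (2,6):dx=+5,dy=+5->C
  (2,7):dx=+4,dy=+6->C; (2,8):dx=+1,dy=+11->C; (2,9):dx=+7,dy=+3->C; (3,4):dx=+8,dy=+7->C
  (3,5):dx=+6,dy=+4->C; (3,6):dx=+2,dy=-4->D; (3,7):dx=+1,dy=-3->D; (3,8):dx=-2,dy=+2->D
  (3,9):dx=+4,dy=-6->D; (4,5):dx=-2,dy=-3->C; (4,6):dx=-6,dy=-11->C; (4,7):dx=-7,dy=-10->C
  (4,8):dx=-10,dy=-5->C; (4,9):dx=-4,dy=-13->C; (5,6):dx=-4,dy=-8->C; (5,7):dx=-5,dy=-7->C
  (5,8):dx=-8,dy=-2->C; (5,9):dx=-2,dy=-10->C; (6,7):dx=-1,dy=+1->D; (6,8):dx=-4,dy=+6->D
  (6,9):dx=+2,dy=-2->D; (7,8):dx=-3,dy=+5->D; (7,9):dx=+3,dy=-3->D; (8,9):dx=+6,dy=-8->D
Step 2: C = 26, D = 10, total pairs = 36.
Step 3: tau = (C - D)/(n(n-1)/2) = (26 - 10)/36 = 0.444444.
Step 4: Exact two-sided p-value (enumerate n! = 362880 permutations of y under H0): p = 0.119439.
Step 5: alpha = 0.1. fail to reject H0.

tau_b = 0.4444 (C=26, D=10), p = 0.119439, fail to reject H0.


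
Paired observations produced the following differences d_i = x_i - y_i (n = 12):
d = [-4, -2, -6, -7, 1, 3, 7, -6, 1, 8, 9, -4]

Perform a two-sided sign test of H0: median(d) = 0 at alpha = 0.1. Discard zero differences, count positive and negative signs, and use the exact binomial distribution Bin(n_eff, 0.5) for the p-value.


Step 1: Discard zero differences. Original n = 12; n_eff = number of nonzero differences = 12.
Nonzero differences (with sign): -4, -2, -6, -7, +1, +3, +7, -6, +1, +8, +9, -4
Step 2: Count signs: positive = 6, negative = 6.
Step 3: Under H0: P(positive) = 0.5, so the number of positives S ~ Bin(12, 0.5).
Step 4: Two-sided exact p-value = sum of Bin(12,0.5) probabilities at or below the observed probability = 1.000000.
Step 5: alpha = 0.1. fail to reject H0.

n_eff = 12, pos = 6, neg = 6, p = 1.000000, fail to reject H0.


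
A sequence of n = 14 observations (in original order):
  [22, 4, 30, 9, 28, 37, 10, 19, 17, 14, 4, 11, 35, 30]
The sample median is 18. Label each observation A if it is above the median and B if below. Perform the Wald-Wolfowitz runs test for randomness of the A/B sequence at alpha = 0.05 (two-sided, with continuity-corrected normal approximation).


Step 1: Compute median = 18; label A = above, B = below.
Labels in order: ABABAABABBBBAA  (n_A = 7, n_B = 7)
Step 2: Count runs R = 9.
Step 3: Under H0 (random ordering), E[R] = 2*n_A*n_B/(n_A+n_B) + 1 = 2*7*7/14 + 1 = 8.0000.
        Var[R] = 2*n_A*n_B*(2*n_A*n_B - n_A - n_B) / ((n_A+n_B)^2 * (n_A+n_B-1)) = 8232/2548 = 3.2308.
        SD[R] = 1.7974.
Step 4: Continuity-corrected z = (R - 0.5 - E[R]) / SD[R] = (9 - 0.5 - 8.0000) / 1.7974 = 0.2782.
Step 5: Two-sided p-value via normal approximation = 2*(1 - Phi(|z|)) = 0.780879.
Step 6: alpha = 0.05. fail to reject H0.

R = 9, z = 0.2782, p = 0.780879, fail to reject H0.


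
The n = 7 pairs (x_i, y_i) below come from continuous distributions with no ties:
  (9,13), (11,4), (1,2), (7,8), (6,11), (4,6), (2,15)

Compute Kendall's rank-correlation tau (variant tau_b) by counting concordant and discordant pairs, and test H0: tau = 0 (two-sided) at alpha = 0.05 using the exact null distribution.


Step 1: Enumerate the 21 unordered pairs (i,j) with i<j and classify each by sign(x_j-x_i) * sign(y_j-y_i).
  (1,2):dx=+2,dy=-9->D; (1,3):dx=-8,dy=-11->C; (1,4):dx=-2,dy=-5->C; (1,5):dx=-3,dy=-2->C
  (1,6):dx=-5,dy=-7->C; (1,7):dx=-7,dy=+2->D; (2,3):dx=-10,dy=-2->C; (2,4):dx=-4,dy=+4->D
  (2,5):dx=-5,dy=+7->D; (2,6):dx=-7,dy=+2->D; (2,7):dx=-9,dy=+11->D; (3,4):dx=+6,dy=+6->C
  (3,5):dx=+5,dy=+9->C; (3,6):dx=+3,dy=+4->C; (3,7):dx=+1,dy=+13->C; (4,5):dx=-1,dy=+3->D
  (4,6):dx=-3,dy=-2->C; (4,7):dx=-5,dy=+7->D; (5,6):dx=-2,dy=-5->C; (5,7):dx=-4,dy=+4->D
  (6,7):dx=-2,dy=+9->D
Step 2: C = 11, D = 10, total pairs = 21.
Step 3: tau = (C - D)/(n(n-1)/2) = (11 - 10)/21 = 0.047619.
Step 4: Exact two-sided p-value (enumerate n! = 5040 permutations of y under H0): p = 1.000000.
Step 5: alpha = 0.05. fail to reject H0.

tau_b = 0.0476 (C=11, D=10), p = 1.000000, fail to reject H0.


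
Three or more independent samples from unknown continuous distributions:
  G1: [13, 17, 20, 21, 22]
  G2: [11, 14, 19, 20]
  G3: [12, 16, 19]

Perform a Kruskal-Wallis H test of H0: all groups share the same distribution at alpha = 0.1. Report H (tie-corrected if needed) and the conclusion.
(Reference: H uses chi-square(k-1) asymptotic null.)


Step 1: Combine all N = 12 observations and assign midranks.
sorted (value, group, rank): (11,G2,1), (12,G3,2), (13,G1,3), (14,G2,4), (16,G3,5), (17,G1,6), (19,G2,7.5), (19,G3,7.5), (20,G1,9.5), (20,G2,9.5), (21,G1,11), (22,G1,12)
Step 2: Sum ranks within each group.
R_1 = 41.5 (n_1 = 5)
R_2 = 22 (n_2 = 4)
R_3 = 14.5 (n_3 = 3)
Step 3: H = 12/(N(N+1)) * sum(R_i^2/n_i) - 3(N+1)
     = 12/(12*13) * (41.5^2/5 + 22^2/4 + 14.5^2/3) - 3*13
     = 0.076923 * 535.533 - 39
     = 2.194872.
Step 4: Ties present; correction factor C = 1 - 12/(12^3 - 12) = 0.993007. Corrected H = 2.194872 / 0.993007 = 2.210329.
Step 5: Under H0, H ~ chi^2(2); p-value = 0.331156.
Step 6: alpha = 0.1. fail to reject H0.

H = 2.2103, df = 2, p = 0.331156, fail to reject H0.


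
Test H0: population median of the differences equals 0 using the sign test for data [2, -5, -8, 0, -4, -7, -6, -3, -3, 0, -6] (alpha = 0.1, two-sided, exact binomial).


Step 1: Discard zero differences. Original n = 11; n_eff = number of nonzero differences = 9.
Nonzero differences (with sign): +2, -5, -8, -4, -7, -6, -3, -3, -6
Step 2: Count signs: positive = 1, negative = 8.
Step 3: Under H0: P(positive) = 0.5, so the number of positives S ~ Bin(9, 0.5).
Step 4: Two-sided exact p-value = sum of Bin(9,0.5) probabilities at or below the observed probability = 0.039062.
Step 5: alpha = 0.1. reject H0.

n_eff = 9, pos = 1, neg = 8, p = 0.039062, reject H0.


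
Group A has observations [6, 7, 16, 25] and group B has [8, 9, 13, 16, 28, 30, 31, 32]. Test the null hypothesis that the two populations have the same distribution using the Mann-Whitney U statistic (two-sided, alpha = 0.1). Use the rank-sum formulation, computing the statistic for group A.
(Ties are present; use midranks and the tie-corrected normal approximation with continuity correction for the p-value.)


Step 1: Combine and sort all 12 observations; assign midranks.
sorted (value, group): (6,X), (7,X), (8,Y), (9,Y), (13,Y), (16,X), (16,Y), (25,X), (28,Y), (30,Y), (31,Y), (32,Y)
ranks: 6->1, 7->2, 8->3, 9->4, 13->5, 16->6.5, 16->6.5, 25->8, 28->9, 30->10, 31->11, 32->12
Step 2: Rank sum for X: R1 = 1 + 2 + 6.5 + 8 = 17.5.
Step 3: U_X = R1 - n1(n1+1)/2 = 17.5 - 4*5/2 = 17.5 - 10 = 7.5.
       U_Y = n1*n2 - U_X = 32 - 7.5 = 24.5.
Step 4: Ties are present, so use the tie-corrected normal approximation (with continuity correction) for the p-value.
Step 5: p-value = 0.173478; compare to alpha = 0.1. fail to reject H0.

U_X = 7.5, p = 0.173478, fail to reject H0 at alpha = 0.1.


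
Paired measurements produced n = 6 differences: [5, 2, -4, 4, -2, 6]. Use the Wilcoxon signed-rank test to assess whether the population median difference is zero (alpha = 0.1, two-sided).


Step 1: Drop any zero differences (none here) and take |d_i|.
|d| = [5, 2, 4, 4, 2, 6]
Step 2: Midrank |d_i| (ties get averaged ranks).
ranks: |5|->5, |2|->1.5, |4|->3.5, |4|->3.5, |2|->1.5, |6|->6
Step 3: Attach original signs; sum ranks with positive sign and with negative sign.
W+ = 5 + 1.5 + 3.5 + 6 = 16
W- = 3.5 + 1.5 = 5
(Check: W+ + W- = 21 should equal n(n+1)/2 = 21.)
Step 4: Test statistic W = min(W+, W-) = 5.
Step 5: Ties in |d|, so use the tie-corrected normal approximation.
        E[W] = n(n+1)/4 = 6*7/4 = 10.5.
        Tie groups: |d|=2 (t=2), |d|=4 (t=2); sum(t^3 - t) = 12.
        Var[W] = n(n+1)(2n+1)/24 - sum(t^3-t)/48 = 546/24 - 12/48 = 22.5.
        z = (W - E[W]) / sqrt(Var[W]) = (5 - 10.5) / 4.7434 = -1.1595.
        Two-sided p = 2*Phi(z) = 0.246252.
Step 6: alpha = 0.1. fail to reject H0.

W+ = 16, W- = 5, W = min = 5, p = 0.246252, fail to reject H0.


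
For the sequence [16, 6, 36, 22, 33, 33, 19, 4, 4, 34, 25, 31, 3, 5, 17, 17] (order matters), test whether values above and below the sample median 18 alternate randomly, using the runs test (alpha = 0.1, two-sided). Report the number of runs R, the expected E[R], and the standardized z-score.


Step 1: Compute median = 18; label A = above, B = below.
Labels in order: BBAAAAABBAAABBBB  (n_A = 8, n_B = 8)
Step 2: Count runs R = 5.
Step 3: Under H0 (random ordering), E[R] = 2*n_A*n_B/(n_A+n_B) + 1 = 2*8*8/16 + 1 = 9.0000.
        Var[R] = 2*n_A*n_B*(2*n_A*n_B - n_A - n_B) / ((n_A+n_B)^2 * (n_A+n_B-1)) = 14336/3840 = 3.7333.
        SD[R] = 1.9322.
Step 4: Continuity-corrected z = (R + 0.5 - E[R]) / SD[R] = (5 + 0.5 - 9.0000) / 1.9322 = -1.8114.
Step 5: Two-sided p-value via normal approximation = 2*(1 - Phi(|z|)) = 0.070076.
Step 6: alpha = 0.1. reject H0.

R = 5, z = -1.8114, p = 0.070076, reject H0.


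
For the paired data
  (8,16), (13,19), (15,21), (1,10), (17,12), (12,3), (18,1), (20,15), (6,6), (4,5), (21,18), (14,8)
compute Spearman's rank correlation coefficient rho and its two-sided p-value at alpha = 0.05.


Step 1: Rank x and y separately (midranks; no ties here).
rank(x): 8->4, 13->6, 15->8, 1->1, 17->9, 12->5, 18->10, 20->11, 6->3, 4->2, 21->12, 14->7
rank(y): 16->9, 19->11, 21->12, 10->6, 12->7, 3->2, 1->1, 15->8, 6->4, 5->3, 18->10, 8->5
Step 2: d_i = R_x(i) - R_y(i); compute d_i^2.
  (4-9)^2=25, (6-11)^2=25, (8-12)^2=16, (1-6)^2=25, (9-7)^2=4, (5-2)^2=9, (10-1)^2=81, (11-8)^2=9, (3-4)^2=1, (2-3)^2=1, (12-10)^2=4, (7-5)^2=4
sum(d^2) = 204.
Step 3: rho = 1 - 6*204 / (12*(12^2 - 1)) = 1 - 1224/1716 = 0.286713.
Step 4: Under H0, t = rho * sqrt((n-2)/(1-rho^2)) = 0.9464 ~ t(10).
Step 5: Two-sided p-value from the t-distribution with 10 df = 0.366251.
Step 6: alpha = 0.05. fail to reject H0.

rho = 0.2867, p = 0.366251, fail to reject H0 at alpha = 0.05.


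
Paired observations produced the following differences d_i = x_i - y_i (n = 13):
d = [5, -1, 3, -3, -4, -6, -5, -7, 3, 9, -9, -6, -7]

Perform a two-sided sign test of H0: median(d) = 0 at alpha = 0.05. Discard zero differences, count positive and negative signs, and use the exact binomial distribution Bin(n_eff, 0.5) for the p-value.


Step 1: Discard zero differences. Original n = 13; n_eff = number of nonzero differences = 13.
Nonzero differences (with sign): +5, -1, +3, -3, -4, -6, -5, -7, +3, +9, -9, -6, -7
Step 2: Count signs: positive = 4, negative = 9.
Step 3: Under H0: P(positive) = 0.5, so the number of positives S ~ Bin(13, 0.5).
Step 4: Two-sided exact p-value = sum of Bin(13,0.5) probabilities at or below the observed probability = 0.266846.
Step 5: alpha = 0.05. fail to reject H0.

n_eff = 13, pos = 4, neg = 9, p = 0.266846, fail to reject H0.


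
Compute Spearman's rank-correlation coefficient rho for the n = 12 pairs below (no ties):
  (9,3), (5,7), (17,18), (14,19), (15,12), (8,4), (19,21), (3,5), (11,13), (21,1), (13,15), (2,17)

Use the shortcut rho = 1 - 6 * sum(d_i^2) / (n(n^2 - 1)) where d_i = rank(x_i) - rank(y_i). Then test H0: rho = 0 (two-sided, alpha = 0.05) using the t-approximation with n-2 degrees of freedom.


Step 1: Rank x and y separately (midranks; no ties here).
rank(x): 9->5, 5->3, 17->10, 14->8, 15->9, 8->4, 19->11, 3->2, 11->6, 21->12, 13->7, 2->1
rank(y): 3->2, 7->5, 18->10, 19->11, 12->6, 4->3, 21->12, 5->4, 13->7, 1->1, 15->8, 17->9
Step 2: d_i = R_x(i) - R_y(i); compute d_i^2.
  (5-2)^2=9, (3-5)^2=4, (10-10)^2=0, (8-11)^2=9, (9-6)^2=9, (4-3)^2=1, (11-12)^2=1, (2-4)^2=4, (6-7)^2=1, (12-1)^2=121, (7-8)^2=1, (1-9)^2=64
sum(d^2) = 224.
Step 3: rho = 1 - 6*224 / (12*(12^2 - 1)) = 1 - 1344/1716 = 0.216783.
Step 4: Under H0, t = rho * sqrt((n-2)/(1-rho^2)) = 0.7022 ~ t(10).
Step 5: Two-sided p-value from the t-distribution with 10 df = 0.498556.
Step 6: alpha = 0.05. fail to reject H0.

rho = 0.2168, p = 0.498556, fail to reject H0 at alpha = 0.05.


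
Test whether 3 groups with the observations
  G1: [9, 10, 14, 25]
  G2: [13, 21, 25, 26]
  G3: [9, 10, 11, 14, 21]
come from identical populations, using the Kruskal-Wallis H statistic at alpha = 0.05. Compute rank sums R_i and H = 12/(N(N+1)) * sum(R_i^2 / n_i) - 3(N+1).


Step 1: Combine all N = 13 observations and assign midranks.
sorted (value, group, rank): (9,G1,1.5), (9,G3,1.5), (10,G1,3.5), (10,G3,3.5), (11,G3,5), (13,G2,6), (14,G1,7.5), (14,G3,7.5), (21,G2,9.5), (21,G3,9.5), (25,G1,11.5), (25,G2,11.5), (26,G2,13)
Step 2: Sum ranks within each group.
R_1 = 24 (n_1 = 4)
R_2 = 40 (n_2 = 4)
R_3 = 27 (n_3 = 5)
Step 3: H = 12/(N(N+1)) * sum(R_i^2/n_i) - 3(N+1)
     = 12/(13*14) * (24^2/4 + 40^2/4 + 27^2/5) - 3*14
     = 0.065934 * 689.8 - 42
     = 3.481319.
Step 4: Ties present; correction factor C = 1 - 30/(13^3 - 13) = 0.986264. Corrected H = 3.481319 / 0.986264 = 3.529805.
Step 5: Under H0, H ~ chi^2(2); p-value = 0.171203.
Step 6: alpha = 0.05. fail to reject H0.

H = 3.5298, df = 2, p = 0.171203, fail to reject H0.


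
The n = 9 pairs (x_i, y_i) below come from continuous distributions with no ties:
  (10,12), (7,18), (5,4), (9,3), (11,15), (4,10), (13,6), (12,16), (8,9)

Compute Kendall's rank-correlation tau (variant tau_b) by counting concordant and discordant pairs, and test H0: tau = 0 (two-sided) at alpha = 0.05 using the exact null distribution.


Step 1: Enumerate the 36 unordered pairs (i,j) with i<j and classify each by sign(x_j-x_i) * sign(y_j-y_i).
  (1,2):dx=-3,dy=+6->D; (1,3):dx=-5,dy=-8->C; (1,4):dx=-1,dy=-9->C; (1,5):dx=+1,dy=+3->C
  (1,6):dx=-6,dy=-2->C; (1,7):dx=+3,dy=-6->D; (1,8):dx=+2,dy=+4->C; (1,9):dx=-2,dy=-3->C
  (2,3):dx=-2,dy=-14->C; (2,4):dx=+2,dy=-15->D; (2,5):dx=+4,dy=-3->D; (2,6):dx=-3,dy=-8->C
  (2,7):dx=+6,dy=-12->D; (2,8):dx=+5,dy=-2->D; (2,9):dx=+1,dy=-9->D; (3,4):dx=+4,dy=-1->D
  (3,5):dx=+6,dy=+11->C; (3,6):dx=-1,dy=+6->D; (3,7):dx=+8,dy=+2->C; (3,8):dx=+7,dy=+12->C
  (3,9):dx=+3,dy=+5->C; (4,5):dx=+2,dy=+12->C; (4,6):dx=-5,dy=+7->D; (4,7):dx=+4,dy=+3->C
  (4,8):dx=+3,dy=+13->C; (4,9):dx=-1,dy=+6->D; (5,6):dx=-7,dy=-5->C; (5,7):dx=+2,dy=-9->D
  (5,8):dx=+1,dy=+1->C; (5,9):dx=-3,dy=-6->C; (6,7):dx=+9,dy=-4->D; (6,8):dx=+8,dy=+6->C
  (6,9):dx=+4,dy=-1->D; (7,8):dx=-1,dy=+10->D; (7,9):dx=-5,dy=+3->D; (8,9):dx=-4,dy=-7->C
Step 2: C = 20, D = 16, total pairs = 36.
Step 3: tau = (C - D)/(n(n-1)/2) = (20 - 16)/36 = 0.111111.
Step 4: Exact two-sided p-value (enumerate n! = 362880 permutations of y under H0): p = 0.761414.
Step 5: alpha = 0.05. fail to reject H0.

tau_b = 0.1111 (C=20, D=16), p = 0.761414, fail to reject H0.


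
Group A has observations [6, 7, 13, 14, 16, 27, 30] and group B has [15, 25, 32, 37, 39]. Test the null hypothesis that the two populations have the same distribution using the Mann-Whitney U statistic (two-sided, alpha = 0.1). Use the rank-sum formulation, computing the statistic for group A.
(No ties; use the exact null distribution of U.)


Step 1: Combine and sort all 12 observations; assign midranks.
sorted (value, group): (6,X), (7,X), (13,X), (14,X), (15,Y), (16,X), (25,Y), (27,X), (30,X), (32,Y), (37,Y), (39,Y)
ranks: 6->1, 7->2, 13->3, 14->4, 15->5, 16->6, 25->7, 27->8, 30->9, 32->10, 37->11, 39->12
Step 2: Rank sum for X: R1 = 1 + 2 + 3 + 4 + 6 + 8 + 9 = 33.
Step 3: U_X = R1 - n1(n1+1)/2 = 33 - 7*8/2 = 33 - 28 = 5.
       U_Y = n1*n2 - U_X = 35 - 5 = 30.
Step 4: No ties, so the exact null distribution of U (based on enumerating the C(12,7) = 792 equally likely rank assignments) gives the two-sided p-value.
Step 5: p-value = 0.047980; compare to alpha = 0.1. reject H0.

U_X = 5, p = 0.047980, reject H0 at alpha = 0.1.


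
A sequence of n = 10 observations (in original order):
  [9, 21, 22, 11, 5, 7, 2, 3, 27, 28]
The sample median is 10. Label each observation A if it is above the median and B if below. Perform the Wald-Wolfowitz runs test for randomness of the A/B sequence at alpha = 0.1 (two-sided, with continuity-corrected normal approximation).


Step 1: Compute median = 10; label A = above, B = below.
Labels in order: BAAABBBBAA  (n_A = 5, n_B = 5)
Step 2: Count runs R = 4.
Step 3: Under H0 (random ordering), E[R] = 2*n_A*n_B/(n_A+n_B) + 1 = 2*5*5/10 + 1 = 6.0000.
        Var[R] = 2*n_A*n_B*(2*n_A*n_B - n_A - n_B) / ((n_A+n_B)^2 * (n_A+n_B-1)) = 2000/900 = 2.2222.
        SD[R] = 1.4907.
Step 4: Continuity-corrected z = (R + 0.5 - E[R]) / SD[R] = (4 + 0.5 - 6.0000) / 1.4907 = -1.0062.
Step 5: Two-sided p-value via normal approximation = 2*(1 - Phi(|z|)) = 0.314305.
Step 6: alpha = 0.1. fail to reject H0.

R = 4, z = -1.0062, p = 0.314305, fail to reject H0.


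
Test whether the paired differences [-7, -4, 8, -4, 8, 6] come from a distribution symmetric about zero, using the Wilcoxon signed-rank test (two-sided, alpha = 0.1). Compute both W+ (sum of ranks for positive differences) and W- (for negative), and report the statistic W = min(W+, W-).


Step 1: Drop any zero differences (none here) and take |d_i|.
|d| = [7, 4, 8, 4, 8, 6]
Step 2: Midrank |d_i| (ties get averaged ranks).
ranks: |7|->4, |4|->1.5, |8|->5.5, |4|->1.5, |8|->5.5, |6|->3
Step 3: Attach original signs; sum ranks with positive sign and with negative sign.
W+ = 5.5 + 5.5 + 3 = 14
W- = 4 + 1.5 + 1.5 = 7
(Check: W+ + W- = 21 should equal n(n+1)/2 = 21.)
Step 4: Test statistic W = min(W+, W-) = 7.
Step 5: Ties in |d|, so use the tie-corrected normal approximation.
        E[W] = n(n+1)/4 = 6*7/4 = 10.5.
        Tie groups: |d|=4 (t=2), |d|=8 (t=2); sum(t^3 - t) = 12.
        Var[W] = n(n+1)(2n+1)/24 - sum(t^3-t)/48 = 546/24 - 12/48 = 22.5.
        z = (W - E[W]) / sqrt(Var[W]) = (7 - 10.5) / 4.7434 = -0.7379.
        Two-sided p = 2*Phi(z) = 0.460597.
Step 6: alpha = 0.1. fail to reject H0.

W+ = 14, W- = 7, W = min = 7, p = 0.460597, fail to reject H0.


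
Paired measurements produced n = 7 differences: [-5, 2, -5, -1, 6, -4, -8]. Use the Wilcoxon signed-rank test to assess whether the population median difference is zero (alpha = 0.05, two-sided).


Step 1: Drop any zero differences (none here) and take |d_i|.
|d| = [5, 2, 5, 1, 6, 4, 8]
Step 2: Midrank |d_i| (ties get averaged ranks).
ranks: |5|->4.5, |2|->2, |5|->4.5, |1|->1, |6|->6, |4|->3, |8|->7
Step 3: Attach original signs; sum ranks with positive sign and with negative sign.
W+ = 2 + 6 = 8
W- = 4.5 + 4.5 + 1 + 3 + 7 = 20
(Check: W+ + W- = 28 should equal n(n+1)/2 = 28.)
Step 4: Test statistic W = min(W+, W-) = 8.
Step 5: Ties in |d|, so use the tie-corrected normal approximation.
        E[W] = n(n+1)/4 = 7*8/4 = 14.
        Tie groups: |d|=5 (t=2); sum(t^3 - t) = 6.
        Var[W] = n(n+1)(2n+1)/24 - sum(t^3-t)/48 = 840/24 - 6/48 = 34.875.
        z = (W - E[W]) / sqrt(Var[W]) = (8 - 14) / 5.9055 = -1.0160.
        Two-sided p = 2*Phi(z) = 0.309629.
Step 6: alpha = 0.05. fail to reject H0.

W+ = 8, W- = 20, W = min = 8, p = 0.309629, fail to reject H0.


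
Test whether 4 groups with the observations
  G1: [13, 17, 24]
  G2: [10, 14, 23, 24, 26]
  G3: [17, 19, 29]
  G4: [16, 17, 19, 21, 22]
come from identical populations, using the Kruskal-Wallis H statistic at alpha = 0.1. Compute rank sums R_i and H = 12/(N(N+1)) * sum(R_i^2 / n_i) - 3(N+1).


Step 1: Combine all N = 16 observations and assign midranks.
sorted (value, group, rank): (10,G2,1), (13,G1,2), (14,G2,3), (16,G4,4), (17,G1,6), (17,G3,6), (17,G4,6), (19,G3,8.5), (19,G4,8.5), (21,G4,10), (22,G4,11), (23,G2,12), (24,G1,13.5), (24,G2,13.5), (26,G2,15), (29,G3,16)
Step 2: Sum ranks within each group.
R_1 = 21.5 (n_1 = 3)
R_2 = 44.5 (n_2 = 5)
R_3 = 30.5 (n_3 = 3)
R_4 = 39.5 (n_4 = 5)
Step 3: H = 12/(N(N+1)) * sum(R_i^2/n_i) - 3(N+1)
     = 12/(16*17) * (21.5^2/3 + 44.5^2/5 + 30.5^2/3 + 39.5^2/5) - 3*17
     = 0.044118 * 1172.27 - 51
     = 0.717647.
Step 4: Ties present; correction factor C = 1 - 36/(16^3 - 16) = 0.991176. Corrected H = 0.717647 / 0.991176 = 0.724036.
Step 5: Under H0, H ~ chi^2(3); p-value = 0.867536.
Step 6: alpha = 0.1. fail to reject H0.

H = 0.7240, df = 3, p = 0.867536, fail to reject H0.


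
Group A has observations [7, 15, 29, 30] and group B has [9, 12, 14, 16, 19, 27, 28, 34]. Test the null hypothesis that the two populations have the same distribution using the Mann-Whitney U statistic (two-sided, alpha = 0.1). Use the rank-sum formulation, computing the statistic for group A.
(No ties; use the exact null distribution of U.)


Step 1: Combine and sort all 12 observations; assign midranks.
sorted (value, group): (7,X), (9,Y), (12,Y), (14,Y), (15,X), (16,Y), (19,Y), (27,Y), (28,Y), (29,X), (30,X), (34,Y)
ranks: 7->1, 9->2, 12->3, 14->4, 15->5, 16->6, 19->7, 27->8, 28->9, 29->10, 30->11, 34->12
Step 2: Rank sum for X: R1 = 1 + 5 + 10 + 11 = 27.
Step 3: U_X = R1 - n1(n1+1)/2 = 27 - 4*5/2 = 27 - 10 = 17.
       U_Y = n1*n2 - U_X = 32 - 17 = 15.
Step 4: No ties, so the exact null distribution of U (based on enumerating the C(12,4) = 495 equally likely rank assignments) gives the two-sided p-value.
Step 5: p-value = 0.933333; compare to alpha = 0.1. fail to reject H0.

U_X = 17, p = 0.933333, fail to reject H0 at alpha = 0.1.


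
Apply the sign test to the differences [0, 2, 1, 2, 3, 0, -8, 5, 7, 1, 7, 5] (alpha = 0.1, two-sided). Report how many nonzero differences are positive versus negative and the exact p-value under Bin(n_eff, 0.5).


Step 1: Discard zero differences. Original n = 12; n_eff = number of nonzero differences = 10.
Nonzero differences (with sign): +2, +1, +2, +3, -8, +5, +7, +1, +7, +5
Step 2: Count signs: positive = 9, negative = 1.
Step 3: Under H0: P(positive) = 0.5, so the number of positives S ~ Bin(10, 0.5).
Step 4: Two-sided exact p-value = sum of Bin(10,0.5) probabilities at or below the observed probability = 0.021484.
Step 5: alpha = 0.1. reject H0.

n_eff = 10, pos = 9, neg = 1, p = 0.021484, reject H0.


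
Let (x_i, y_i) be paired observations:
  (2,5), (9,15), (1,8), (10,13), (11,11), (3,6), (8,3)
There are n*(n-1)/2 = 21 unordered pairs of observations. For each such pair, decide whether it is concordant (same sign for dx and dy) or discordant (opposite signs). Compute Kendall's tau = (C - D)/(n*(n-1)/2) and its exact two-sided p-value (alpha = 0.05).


Step 1: Enumerate the 21 unordered pairs (i,j) with i<j and classify each by sign(x_j-x_i) * sign(y_j-y_i).
  (1,2):dx=+7,dy=+10->C; (1,3):dx=-1,dy=+3->D; (1,4):dx=+8,dy=+8->C; (1,5):dx=+9,dy=+6->C
  (1,6):dx=+1,dy=+1->C; (1,7):dx=+6,dy=-2->D; (2,3):dx=-8,dy=-7->C; (2,4):dx=+1,dy=-2->D
  (2,5):dx=+2,dy=-4->D; (2,6):dx=-6,dy=-9->C; (2,7):dx=-1,dy=-12->C; (3,4):dx=+9,dy=+5->C
  (3,5):dx=+10,dy=+3->C; (3,6):dx=+2,dy=-2->D; (3,7):dx=+7,dy=-5->D; (4,5):dx=+1,dy=-2->D
  (4,6):dx=-7,dy=-7->C; (4,7):dx=-2,dy=-10->C; (5,6):dx=-8,dy=-5->C; (5,7):dx=-3,dy=-8->C
  (6,7):dx=+5,dy=-3->D
Step 2: C = 13, D = 8, total pairs = 21.
Step 3: tau = (C - D)/(n(n-1)/2) = (13 - 8)/21 = 0.238095.
Step 4: Exact two-sided p-value (enumerate n! = 5040 permutations of y under H0): p = 0.561905.
Step 5: alpha = 0.05. fail to reject H0.

tau_b = 0.2381 (C=13, D=8), p = 0.561905, fail to reject H0.


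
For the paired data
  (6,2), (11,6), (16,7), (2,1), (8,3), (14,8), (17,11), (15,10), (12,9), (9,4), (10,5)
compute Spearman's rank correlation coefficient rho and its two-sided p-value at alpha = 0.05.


Step 1: Rank x and y separately (midranks; no ties here).
rank(x): 6->2, 11->6, 16->10, 2->1, 8->3, 14->8, 17->11, 15->9, 12->7, 9->4, 10->5
rank(y): 2->2, 6->6, 7->7, 1->1, 3->3, 8->8, 11->11, 10->10, 9->9, 4->4, 5->5
Step 2: d_i = R_x(i) - R_y(i); compute d_i^2.
  (2-2)^2=0, (6-6)^2=0, (10-7)^2=9, (1-1)^2=0, (3-3)^2=0, (8-8)^2=0, (11-11)^2=0, (9-10)^2=1, (7-9)^2=4, (4-4)^2=0, (5-5)^2=0
sum(d^2) = 14.
Step 3: rho = 1 - 6*14 / (11*(11^2 - 1)) = 1 - 84/1320 = 0.936364.
Step 4: Under H0, t = rho * sqrt((n-2)/(1-rho^2)) = 8.0024 ~ t(9).
Step 5: Two-sided p-value from the t-distribution with 9 df = 0.000022.
Step 6: alpha = 0.05. reject H0.

rho = 0.9364, p = 0.000022, reject H0 at alpha = 0.05.


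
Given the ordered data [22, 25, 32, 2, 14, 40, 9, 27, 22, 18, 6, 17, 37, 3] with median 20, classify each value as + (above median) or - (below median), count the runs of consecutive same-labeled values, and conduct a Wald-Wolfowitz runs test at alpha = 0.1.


Step 1: Compute median = 20; label A = above, B = below.
Labels in order: AAABBABAABBBAB  (n_A = 7, n_B = 7)
Step 2: Count runs R = 8.
Step 3: Under H0 (random ordering), E[R] = 2*n_A*n_B/(n_A+n_B) + 1 = 2*7*7/14 + 1 = 8.0000.
        Var[R] = 2*n_A*n_B*(2*n_A*n_B - n_A - n_B) / ((n_A+n_B)^2 * (n_A+n_B-1)) = 8232/2548 = 3.2308.
        SD[R] = 1.7974.
Step 4: R = E[R], so z = 0 with no continuity correction.
Step 5: Two-sided p-value via normal approximation = 2*(1 - Phi(|z|)) = 1.000000.
Step 6: alpha = 0.1. fail to reject H0.

R = 8, z = 0.0000, p = 1.000000, fail to reject H0.


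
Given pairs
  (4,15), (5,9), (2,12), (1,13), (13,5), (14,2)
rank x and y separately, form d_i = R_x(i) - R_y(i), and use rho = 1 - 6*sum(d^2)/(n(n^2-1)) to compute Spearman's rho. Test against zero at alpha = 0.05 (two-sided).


Step 1: Rank x and y separately (midranks; no ties here).
rank(x): 4->3, 5->4, 2->2, 1->1, 13->5, 14->6
rank(y): 15->6, 9->3, 12->4, 13->5, 5->2, 2->1
Step 2: d_i = R_x(i) - R_y(i); compute d_i^2.
  (3-6)^2=9, (4-3)^2=1, (2-4)^2=4, (1-5)^2=16, (5-2)^2=9, (6-1)^2=25
sum(d^2) = 64.
Step 3: rho = 1 - 6*64 / (6*(6^2 - 1)) = 1 - 384/210 = -0.828571.
Step 4: Under H0, t = rho * sqrt((n-2)/(1-rho^2)) = -2.9598 ~ t(4).
Step 5: Two-sided p-value from the t-distribution with 4 df = 0.041563.
Step 6: alpha = 0.05. reject H0.

rho = -0.8286, p = 0.041563, reject H0 at alpha = 0.05.


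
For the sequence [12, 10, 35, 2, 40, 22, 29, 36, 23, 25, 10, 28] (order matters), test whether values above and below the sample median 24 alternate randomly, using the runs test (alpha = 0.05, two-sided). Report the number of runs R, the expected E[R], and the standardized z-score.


Step 1: Compute median = 24; label A = above, B = below.
Labels in order: BBABABAABABA  (n_A = 6, n_B = 6)
Step 2: Count runs R = 10.
Step 3: Under H0 (random ordering), E[R] = 2*n_A*n_B/(n_A+n_B) + 1 = 2*6*6/12 + 1 = 7.0000.
        Var[R] = 2*n_A*n_B*(2*n_A*n_B - n_A - n_B) / ((n_A+n_B)^2 * (n_A+n_B-1)) = 4320/1584 = 2.7273.
        SD[R] = 1.6514.
Step 4: Continuity-corrected z = (R - 0.5 - E[R]) / SD[R] = (10 - 0.5 - 7.0000) / 1.6514 = 1.5138.
Step 5: Two-sided p-value via normal approximation = 2*(1 - Phi(|z|)) = 0.130070.
Step 6: alpha = 0.05. fail to reject H0.

R = 10, z = 1.5138, p = 0.130070, fail to reject H0.


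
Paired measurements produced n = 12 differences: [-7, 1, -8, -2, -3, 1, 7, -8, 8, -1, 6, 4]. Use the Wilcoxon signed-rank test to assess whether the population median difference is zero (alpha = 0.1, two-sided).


Step 1: Drop any zero differences (none here) and take |d_i|.
|d| = [7, 1, 8, 2, 3, 1, 7, 8, 8, 1, 6, 4]
Step 2: Midrank |d_i| (ties get averaged ranks).
ranks: |7|->8.5, |1|->2, |8|->11, |2|->4, |3|->5, |1|->2, |7|->8.5, |8|->11, |8|->11, |1|->2, |6|->7, |4|->6
Step 3: Attach original signs; sum ranks with positive sign and with negative sign.
W+ = 2 + 2 + 8.5 + 11 + 7 + 6 = 36.5
W- = 8.5 + 11 + 4 + 5 + 11 + 2 = 41.5
(Check: W+ + W- = 78 should equal n(n+1)/2 = 78.)
Step 4: Test statistic W = min(W+, W-) = 36.5.
Step 5: Ties in |d|, so use the tie-corrected normal approximation.
        E[W] = n(n+1)/4 = 12*13/4 = 39.
        Tie groups: |d|=1 (t=3), |d|=7 (t=2), |d|=8 (t=3); sum(t^3 - t) = 54.
        Var[W] = n(n+1)(2n+1)/24 - sum(t^3-t)/48 = 3900/24 - 54/48 = 161.375.
        z = (W - E[W]) / sqrt(Var[W]) = (36.5 - 39) / 12.7033 = -0.1968.
        Two-sided p = 2*Phi(z) = 0.843985.
Step 6: alpha = 0.1. fail to reject H0.

W+ = 36.5, W- = 41.5, W = min = 36.5, p = 0.843985, fail to reject H0.


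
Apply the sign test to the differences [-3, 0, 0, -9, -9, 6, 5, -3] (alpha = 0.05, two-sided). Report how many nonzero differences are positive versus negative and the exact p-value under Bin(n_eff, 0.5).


Step 1: Discard zero differences. Original n = 8; n_eff = number of nonzero differences = 6.
Nonzero differences (with sign): -3, -9, -9, +6, +5, -3
Step 2: Count signs: positive = 2, negative = 4.
Step 3: Under H0: P(positive) = 0.5, so the number of positives S ~ Bin(6, 0.5).
Step 4: Two-sided exact p-value = sum of Bin(6,0.5) probabilities at or below the observed probability = 0.687500.
Step 5: alpha = 0.05. fail to reject H0.

n_eff = 6, pos = 2, neg = 4, p = 0.687500, fail to reject H0.


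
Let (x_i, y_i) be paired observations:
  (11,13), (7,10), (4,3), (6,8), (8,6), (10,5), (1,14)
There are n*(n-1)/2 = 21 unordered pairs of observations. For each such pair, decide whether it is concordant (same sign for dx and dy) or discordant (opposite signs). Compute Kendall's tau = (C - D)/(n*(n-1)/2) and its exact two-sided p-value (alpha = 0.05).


Step 1: Enumerate the 21 unordered pairs (i,j) with i<j and classify each by sign(x_j-x_i) * sign(y_j-y_i).
  (1,2):dx=-4,dy=-3->C; (1,3):dx=-7,dy=-10->C; (1,4):dx=-5,dy=-5->C; (1,5):dx=-3,dy=-7->C
  (1,6):dx=-1,dy=-8->C; (1,7):dx=-10,dy=+1->D; (2,3):dx=-3,dy=-7->C; (2,4):dx=-1,dy=-2->C
  (2,5):dx=+1,dy=-4->D; (2,6):dx=+3,dy=-5->D; (2,7):dx=-6,dy=+4->D; (3,4):dx=+2,dy=+5->C
  (3,5):dx=+4,dy=+3->C; (3,6):dx=+6,dy=+2->C; (3,7):dx=-3,dy=+11->D; (4,5):dx=+2,dy=-2->D
  (4,6):dx=+4,dy=-3->D; (4,7):dx=-5,dy=+6->D; (5,6):dx=+2,dy=-1->D; (5,7):dx=-7,dy=+8->D
  (6,7):dx=-9,dy=+9->D
Step 2: C = 10, D = 11, total pairs = 21.
Step 3: tau = (C - D)/(n(n-1)/2) = (10 - 11)/21 = -0.047619.
Step 4: Exact two-sided p-value (enumerate n! = 5040 permutations of y under H0): p = 1.000000.
Step 5: alpha = 0.05. fail to reject H0.

tau_b = -0.0476 (C=10, D=11), p = 1.000000, fail to reject H0.


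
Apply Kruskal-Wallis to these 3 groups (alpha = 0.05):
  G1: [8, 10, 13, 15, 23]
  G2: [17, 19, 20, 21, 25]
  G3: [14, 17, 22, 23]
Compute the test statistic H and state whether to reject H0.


Step 1: Combine all N = 14 observations and assign midranks.
sorted (value, group, rank): (8,G1,1), (10,G1,2), (13,G1,3), (14,G3,4), (15,G1,5), (17,G2,6.5), (17,G3,6.5), (19,G2,8), (20,G2,9), (21,G2,10), (22,G3,11), (23,G1,12.5), (23,G3,12.5), (25,G2,14)
Step 2: Sum ranks within each group.
R_1 = 23.5 (n_1 = 5)
R_2 = 47.5 (n_2 = 5)
R_3 = 34 (n_3 = 4)
Step 3: H = 12/(N(N+1)) * sum(R_i^2/n_i) - 3(N+1)
     = 12/(14*15) * (23.5^2/5 + 47.5^2/5 + 34^2/4) - 3*15
     = 0.057143 * 850.7 - 45
     = 3.611429.
Step 4: Ties present; correction factor C = 1 - 12/(14^3 - 14) = 0.995604. Corrected H = 3.611429 / 0.995604 = 3.627373.
Step 5: Under H0, H ~ chi^2(2); p-value = 0.163052.
Step 6: alpha = 0.05. fail to reject H0.

H = 3.6274, df = 2, p = 0.163052, fail to reject H0.


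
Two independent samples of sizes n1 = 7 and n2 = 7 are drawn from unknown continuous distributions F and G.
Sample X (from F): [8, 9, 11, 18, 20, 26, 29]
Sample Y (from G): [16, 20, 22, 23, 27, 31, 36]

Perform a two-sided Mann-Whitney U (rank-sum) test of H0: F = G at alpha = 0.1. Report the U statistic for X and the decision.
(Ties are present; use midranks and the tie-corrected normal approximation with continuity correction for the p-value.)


Step 1: Combine and sort all 14 observations; assign midranks.
sorted (value, group): (8,X), (9,X), (11,X), (16,Y), (18,X), (20,X), (20,Y), (22,Y), (23,Y), (26,X), (27,Y), (29,X), (31,Y), (36,Y)
ranks: 8->1, 9->2, 11->3, 16->4, 18->5, 20->6.5, 20->6.5, 22->8, 23->9, 26->10, 27->11, 29->12, 31->13, 36->14
Step 2: Rank sum for X: R1 = 1 + 2 + 3 + 5 + 6.5 + 10 + 12 = 39.5.
Step 3: U_X = R1 - n1(n1+1)/2 = 39.5 - 7*8/2 = 39.5 - 28 = 11.5.
       U_Y = n1*n2 - U_X = 49 - 11.5 = 37.5.
Step 4: Ties are present, so use the tie-corrected normal approximation (with continuity correction) for the p-value.
Step 5: p-value = 0.109832; compare to alpha = 0.1. fail to reject H0.

U_X = 11.5, p = 0.109832, fail to reject H0 at alpha = 0.1.


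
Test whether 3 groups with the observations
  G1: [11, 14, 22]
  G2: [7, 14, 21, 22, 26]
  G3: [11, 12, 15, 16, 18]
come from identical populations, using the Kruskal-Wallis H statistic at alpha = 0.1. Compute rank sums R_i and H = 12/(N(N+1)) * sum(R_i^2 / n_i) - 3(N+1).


Step 1: Combine all N = 13 observations and assign midranks.
sorted (value, group, rank): (7,G2,1), (11,G1,2.5), (11,G3,2.5), (12,G3,4), (14,G1,5.5), (14,G2,5.5), (15,G3,7), (16,G3,8), (18,G3,9), (21,G2,10), (22,G1,11.5), (22,G2,11.5), (26,G2,13)
Step 2: Sum ranks within each group.
R_1 = 19.5 (n_1 = 3)
R_2 = 41 (n_2 = 5)
R_3 = 30.5 (n_3 = 5)
Step 3: H = 12/(N(N+1)) * sum(R_i^2/n_i) - 3(N+1)
     = 12/(13*14) * (19.5^2/3 + 41^2/5 + 30.5^2/5) - 3*14
     = 0.065934 * 649 - 42
     = 0.791209.
Step 4: Ties present; correction factor C = 1 - 18/(13^3 - 13) = 0.991758. Corrected H = 0.791209 / 0.991758 = 0.797784.
Step 5: Under H0, H ~ chi^2(2); p-value = 0.671063.
Step 6: alpha = 0.1. fail to reject H0.

H = 0.7978, df = 2, p = 0.671063, fail to reject H0.


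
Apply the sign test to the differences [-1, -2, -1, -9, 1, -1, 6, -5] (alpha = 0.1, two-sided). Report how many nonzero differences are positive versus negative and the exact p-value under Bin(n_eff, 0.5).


Step 1: Discard zero differences. Original n = 8; n_eff = number of nonzero differences = 8.
Nonzero differences (with sign): -1, -2, -1, -9, +1, -1, +6, -5
Step 2: Count signs: positive = 2, negative = 6.
Step 3: Under H0: P(positive) = 0.5, so the number of positives S ~ Bin(8, 0.5).
Step 4: Two-sided exact p-value = sum of Bin(8,0.5) probabilities at or below the observed probability = 0.289062.
Step 5: alpha = 0.1. fail to reject H0.

n_eff = 8, pos = 2, neg = 6, p = 0.289062, fail to reject H0.


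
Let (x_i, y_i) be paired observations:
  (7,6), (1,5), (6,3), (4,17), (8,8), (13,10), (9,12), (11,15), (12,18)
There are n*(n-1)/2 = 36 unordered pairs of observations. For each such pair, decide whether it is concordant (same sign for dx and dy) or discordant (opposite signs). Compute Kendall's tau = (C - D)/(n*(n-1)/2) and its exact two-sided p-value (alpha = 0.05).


Step 1: Enumerate the 36 unordered pairs (i,j) with i<j and classify each by sign(x_j-x_i) * sign(y_j-y_i).
  (1,2):dx=-6,dy=-1->C; (1,3):dx=-1,dy=-3->C; (1,4):dx=-3,dy=+11->D; (1,5):dx=+1,dy=+2->C
  (1,6):dx=+6,dy=+4->C; (1,7):dx=+2,dy=+6->C; (1,8):dx=+4,dy=+9->C; (1,9):dx=+5,dy=+12->C
  (2,3):dx=+5,dy=-2->D; (2,4):dx=+3,dy=+12->C; (2,5):dx=+7,dy=+3->C; (2,6):dx=+12,dy=+5->C
  (2,7):dx=+8,dy=+7->C; (2,8):dx=+10,dy=+10->C; (2,9):dx=+11,dy=+13->C; (3,4):dx=-2,dy=+14->D
  (3,5):dx=+2,dy=+5->C; (3,6):dx=+7,dy=+7->C; (3,7):dx=+3,dy=+9->C; (3,8):dx=+5,dy=+12->C
  (3,9):dx=+6,dy=+15->C; (4,5):dx=+4,dy=-9->D; (4,6):dx=+9,dy=-7->D; (4,7):dx=+5,dy=-5->D
  (4,8):dx=+7,dy=-2->D; (4,9):dx=+8,dy=+1->C; (5,6):dx=+5,dy=+2->C; (5,7):dx=+1,dy=+4->C
  (5,8):dx=+3,dy=+7->C; (5,9):dx=+4,dy=+10->C; (6,7):dx=-4,dy=+2->D; (6,8):dx=-2,dy=+5->D
  (6,9):dx=-1,dy=+8->D; (7,8):dx=+2,dy=+3->C; (7,9):dx=+3,dy=+6->C; (8,9):dx=+1,dy=+3->C
Step 2: C = 26, D = 10, total pairs = 36.
Step 3: tau = (C - D)/(n(n-1)/2) = (26 - 10)/36 = 0.444444.
Step 4: Exact two-sided p-value (enumerate n! = 362880 permutations of y under H0): p = 0.119439.
Step 5: alpha = 0.05. fail to reject H0.

tau_b = 0.4444 (C=26, D=10), p = 0.119439, fail to reject H0.
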